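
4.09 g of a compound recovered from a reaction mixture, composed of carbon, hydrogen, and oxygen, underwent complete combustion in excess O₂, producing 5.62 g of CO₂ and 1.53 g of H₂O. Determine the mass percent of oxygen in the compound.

mol C = 5.62 g CO₂ ÷ 44.009 g/mol = 0.1277 mol
mol H = 2 × 1.53 g H₂O ÷ 18.015 g/mol = 0.1699 mol
mass O = 4.09 − (1.534 + 0.1712) = 2.385 g → mol O = 2.385 ÷ 15.999 = 0.1491 mol
mass % O = 2.385 g ÷ 4.09 g × 100%

58.3%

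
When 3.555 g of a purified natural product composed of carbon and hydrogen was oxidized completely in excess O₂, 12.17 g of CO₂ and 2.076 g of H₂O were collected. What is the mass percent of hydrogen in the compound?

6.53%

mol C = 12.17 g CO₂ ÷ 44.009 g/mol = 0.27653 mol
mol H = 2 × 2.076 g H₂O ÷ 18.015 g/mol = 0.23047 mol
mass % H = 0.23232 g ÷ 3.555 g × 100%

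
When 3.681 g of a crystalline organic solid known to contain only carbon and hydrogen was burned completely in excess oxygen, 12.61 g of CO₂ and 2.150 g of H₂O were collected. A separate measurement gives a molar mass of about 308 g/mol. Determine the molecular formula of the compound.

mol C = 12.61 g CO₂ ÷ 44.009 g/mol = 0.28653 mol
mol H = 2 × 2.150 g H₂O ÷ 18.015 g/mol = 0.23869 mol
Divide by the smallest (0.23869 mol): C 1.200, H 1.000
Multiplying each by 5 gives whole numbers: C 6.00, H 5.00
Empirical formula: C6H5
Empirical-formula mass = 77.11 g/mol; 308 ÷ 77.11 ≈ 4, so the molecular formula is C24H20.

C24H20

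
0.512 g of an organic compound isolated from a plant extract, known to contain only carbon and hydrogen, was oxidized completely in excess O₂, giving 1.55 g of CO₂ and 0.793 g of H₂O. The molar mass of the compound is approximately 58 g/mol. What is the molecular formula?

mol C = 1.55 g CO₂ ÷ 44.009 g/mol = 0.03522 mol
mol H = 2 × 0.793 g H₂O ÷ 18.015 g/mol = 0.08804 mol
Divide by the smallest (0.03522 mol): C 1.000, H 2.500
Multiplying each by 2 gives whole numbers: C 2.00, H 5.00
Empirical formula: C2H5
Empirical-formula mass = 29.06 g/mol; 58 ÷ 29.06 ≈ 2, so the molecular formula is C4H10.

C4H10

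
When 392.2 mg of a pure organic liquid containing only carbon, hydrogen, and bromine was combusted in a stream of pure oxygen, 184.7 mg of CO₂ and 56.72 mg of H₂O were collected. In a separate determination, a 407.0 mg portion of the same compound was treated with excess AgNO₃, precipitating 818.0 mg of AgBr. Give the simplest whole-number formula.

mol C = 0.1847 g CO₂ ÷ 44.009 g/mol = 0.0041969 mol
mol H = 2 × 0.05672 g H₂O ÷ 18.015 g/mol = 0.0062970 mol
From the AgBr data: mol Br per gram of compound = (0.8180 ÷ 187.772) ÷ 0.4070 = 0.010704 mol/g, so in the 0.3922 g combustion sample mol Br = 0.0041979 mol
Divide by the smallest (0.0041969 mol): C 1.000, H 1.500, Br 1.000
Multiplying each by 2 gives whole numbers: C 2.00, H 3.00, Br 2.00

C2H3Br2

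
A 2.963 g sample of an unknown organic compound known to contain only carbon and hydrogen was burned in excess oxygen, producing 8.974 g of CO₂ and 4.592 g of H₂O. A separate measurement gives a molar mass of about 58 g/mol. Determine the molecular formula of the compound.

C4H10

mol C = 8.974 g CO₂ ÷ 44.009 g/mol = 0.20391 mol
mol H = 2 × 4.592 g H₂O ÷ 18.015 g/mol = 0.50980 mol
Divide by the smallest (0.20391 mol): C 1.000, H 2.500
Multiplying each by 2 gives whole numbers: C 2.00, H 5.00
Empirical formula: C2H5
Empirical-formula mass = 29.06 g/mol; 58 ÷ 29.06 ≈ 2, so the molecular formula is C4H10.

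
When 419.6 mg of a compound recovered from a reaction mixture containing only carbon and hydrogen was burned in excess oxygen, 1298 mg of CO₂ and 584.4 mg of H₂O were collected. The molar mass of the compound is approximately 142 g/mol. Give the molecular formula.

C10H22

mol C = 1.298 g CO₂ ÷ 44.009 g/mol = 0.029494 mol
mol H = 2 × 0.5844 g H₂O ÷ 18.015 g/mol = 0.064879 mol
Divide by the smallest (0.029494 mol): C 1.000, H 2.200
Multiplying each by 5 gives whole numbers: C 5.00, H 11.00
Empirical formula: C5H11
Empirical-formula mass = 71.14 g/mol; 142 ÷ 71.14 ≈ 2, so the molecular formula is C10H22.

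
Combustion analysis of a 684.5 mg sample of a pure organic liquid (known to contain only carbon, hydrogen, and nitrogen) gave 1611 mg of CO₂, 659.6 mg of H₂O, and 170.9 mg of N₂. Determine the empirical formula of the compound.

C3H6N

mol C = 1.611 g CO₂ ÷ 44.009 g/mol = 0.036606 mol
mol H = 2 × 0.6596 g H₂O ÷ 18.015 g/mol = 0.073228 mol
mol N = 2 × 0.1709 g N₂ ÷ 28.014 g/mol = 0.012201 mol
Divide by the smallest (0.012201 mol): C 3.000, H 6.002, N 1.000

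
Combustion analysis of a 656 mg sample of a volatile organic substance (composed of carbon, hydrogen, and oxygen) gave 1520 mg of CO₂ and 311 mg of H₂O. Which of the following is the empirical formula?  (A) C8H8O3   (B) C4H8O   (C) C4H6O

(A) C8H8O3

mol C = 1.52 g CO₂ ÷ 44.009 g/mol = 0.03454 mol
mol H = 2 × 0.311 g H₂O ÷ 18.015 g/mol = 0.03453 mol
mass O = 0.656 − (0.4148 + 0.03480) = 0.2064 g → mol O = 0.2064 ÷ 15.999 = 0.01290 mol
Divide by the smallest (0.01290 mol): C 2.678, H 2.677, O 1.000
Multiplying each by 3 gives whole numbers: C 8.03, H 8.03, O 3.00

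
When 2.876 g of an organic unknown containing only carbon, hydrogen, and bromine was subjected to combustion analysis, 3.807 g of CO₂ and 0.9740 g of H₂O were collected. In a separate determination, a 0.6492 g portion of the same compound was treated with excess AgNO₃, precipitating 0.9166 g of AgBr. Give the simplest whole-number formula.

C4H5Br

mol C = 3.807 g CO₂ ÷ 44.009 g/mol = 0.086505 mol
mol H = 2 × 0.9740 g H₂O ÷ 18.015 g/mol = 0.10813 mol
From the AgBr data: mol Br per gram of compound = (0.9166 ÷ 187.772) ÷ 0.6492 = 0.0075192 mol/g, so in the 2.876 g combustion sample mol Br = 0.021625 mol
Divide by the smallest (0.021625 mol): C 4.000, H 5.000, Br 1.000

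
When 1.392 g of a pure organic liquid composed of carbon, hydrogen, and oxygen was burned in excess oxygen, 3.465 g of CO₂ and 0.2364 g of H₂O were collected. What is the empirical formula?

C3HO

mol C = 3.465 g CO₂ ÷ 44.009 g/mol = 0.078734 mol
mol H = 2 × 0.2364 g H₂O ÷ 18.015 g/mol = 0.026245 mol
mass O = 1.392 − (0.94567 + 0.026455) = 0.41987 g → mol O = 0.41987 ÷ 15.999 = 0.026244 mol
Divide by the smallest (0.026244 mol): C 3.000, H 1.000, O 1.000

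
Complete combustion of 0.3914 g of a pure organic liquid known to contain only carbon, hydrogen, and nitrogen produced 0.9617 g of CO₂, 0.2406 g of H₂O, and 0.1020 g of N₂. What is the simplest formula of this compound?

C9H11N3

mol C = 0.9617 g CO₂ ÷ 44.009 g/mol = 0.021852 mol
mol H = 2 × 0.2406 g H₂O ÷ 18.015 g/mol = 0.026711 mol
mol N = 2 × 0.1020 g N₂ ÷ 28.014 g/mol = 0.0072821 mol
Divide by the smallest (0.0072821 mol): C 3.001, H 3.668, N 1.000
Multiplying each by 3 gives whole numbers: C 9.00, H 11.00, N 3.00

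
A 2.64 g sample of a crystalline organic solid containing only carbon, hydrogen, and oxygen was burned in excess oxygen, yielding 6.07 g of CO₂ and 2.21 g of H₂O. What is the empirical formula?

C9H16O3

mol C = 6.07 g CO₂ ÷ 44.009 g/mol = 0.1379 mol
mol H = 2 × 2.21 g H₂O ÷ 18.015 g/mol = 0.2454 mol
mass O = 2.64 − (1.657 + 0.2473) = 0.7361 g → mol O = 0.7361 ÷ 15.999 = 0.04601 mol
Divide by the smallest (0.04601 mol): C 2.998, H 5.333, O 1.000
Multiplying each by 3 gives whole numbers: C 8.99, H 16.00, O 3.00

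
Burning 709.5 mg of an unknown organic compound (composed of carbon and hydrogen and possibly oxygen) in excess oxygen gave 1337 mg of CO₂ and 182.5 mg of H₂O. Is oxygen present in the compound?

mol C = 1.337 g CO₂ ÷ 44.009 g/mol = 0.030380 mol
mol H = 2 × 0.1825 g H₂O ÷ 18.015 g/mol = 0.020261 mol
C and H account for only 0.38532 g of the 0.7095 g sample; the remaining 0.32418 g must be oxygen.

yes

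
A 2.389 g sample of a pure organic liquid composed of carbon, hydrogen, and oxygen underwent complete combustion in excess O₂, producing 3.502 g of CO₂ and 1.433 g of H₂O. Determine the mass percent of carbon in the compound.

mol C = 3.502 g CO₂ ÷ 44.009 g/mol = 0.079575 mol
mol H = 2 × 1.433 g H₂O ÷ 18.015 g/mol = 0.15909 mol
mass O = 2.389 − (0.95577 + 0.16036) = 1.2729 g → mol O = 1.2729 ÷ 15.999 = 0.079559 mol
mass % C = 0.95577 g ÷ 2.389 g × 100%

40.01%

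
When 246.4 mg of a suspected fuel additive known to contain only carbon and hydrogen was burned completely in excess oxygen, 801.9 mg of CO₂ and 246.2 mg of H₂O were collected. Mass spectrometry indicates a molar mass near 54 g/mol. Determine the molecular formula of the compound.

mol C = 0.8019 g CO₂ ÷ 44.009 g/mol = 0.018221 mol
mol H = 2 × 0.2462 g H₂O ÷ 18.015 g/mol = 0.027333 mol
Divide by the smallest (0.018221 mol): C 1.000, H 1.500
Multiplying each by 2 gives whole numbers: C 2.00, H 3.00
Empirical formula: C2H3
Empirical-formula mass = 27.05 g/mol; 54 ÷ 27.05 ≈ 2, so the molecular formula is C4H6.

C4H6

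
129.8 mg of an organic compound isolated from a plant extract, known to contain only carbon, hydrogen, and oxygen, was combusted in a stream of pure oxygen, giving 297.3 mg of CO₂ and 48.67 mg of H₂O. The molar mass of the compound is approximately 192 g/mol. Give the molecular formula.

C10H8O4

mol C = 0.2973 g CO₂ ÷ 44.009 g/mol = 0.0067554 mol
mol H = 2 × 0.04867 g H₂O ÷ 18.015 g/mol = 0.0054033 mol
mass O = 0.1298 − (0.081140 + 0.0054465) = 0.043214 g → mol O = 0.043214 ÷ 15.999 = 0.0027010 mol
Divide by the smallest (0.0027010 mol): C 2.501, H 2.000, O 1.000
Multiplying each by 2 gives whole numbers: C 5.00, H 4.00, O 2.00
Empirical formula: C5H4O2
Empirical-formula mass = 96.08 g/mol; 192 ÷ 96.08 ≈ 2, so the molecular formula is C10H8O4.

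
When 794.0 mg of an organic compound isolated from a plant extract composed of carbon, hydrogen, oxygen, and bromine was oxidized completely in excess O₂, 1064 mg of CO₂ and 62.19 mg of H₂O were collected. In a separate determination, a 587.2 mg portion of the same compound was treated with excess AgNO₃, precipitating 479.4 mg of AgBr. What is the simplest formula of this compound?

C7H2BrO4

mol C = 1.064 g CO₂ ÷ 44.009 g/mol = 0.024177 mol
mol H = 2 × 0.06219 g H₂O ÷ 18.015 g/mol = 0.0069042 mol
From the AgBr data: mol Br per gram of compound = (0.4794 ÷ 187.772) ÷ 0.5872 = 0.0043479 mol/g, so in the 0.7940 g combustion sample mol Br = 0.0034522 mol
mass O = 0.7940 − (0.29039 + 0.0069595 + 0.27585) = 0.22080 g → mol O = 0.22080 ÷ 15.999 = 0.013801 mol
Divide by the smallest (0.0034522 mol): C 7.003, H 2.000, Br 1.000, O 3.998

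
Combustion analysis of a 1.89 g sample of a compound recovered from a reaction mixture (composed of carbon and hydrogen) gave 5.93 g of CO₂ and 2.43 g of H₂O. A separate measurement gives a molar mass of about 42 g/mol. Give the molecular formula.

mol C = 5.93 g CO₂ ÷ 44.009 g/mol = 0.1347 mol
mol H = 2 × 2.43 g H₂O ÷ 18.015 g/mol = 0.2698 mol
Divide by the smallest (0.1347 mol): C 1.000, H 2.002
Empirical formula: CH2
Empirical-formula mass = 14.03 g/mol; 42 ÷ 14.03 ≈ 3, so the molecular formula is C3H6.

C3H6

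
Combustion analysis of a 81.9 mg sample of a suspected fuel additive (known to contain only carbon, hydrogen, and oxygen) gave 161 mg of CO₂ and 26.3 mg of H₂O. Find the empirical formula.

C5H4O3

mol C = 0.161 g CO₂ ÷ 44.009 g/mol = 0.003658 mol
mol H = 2 × 0.0263 g H₂O ÷ 18.015 g/mol = 0.002920 mol
mass O = 0.0819 − (0.04394 + 0.002943) = 0.03502 g → mol O = 0.03502 ÷ 15.999 = 0.002189 mol
Divide by the smallest (0.002189 mol): C 1.671, H 1.334, O 1.000
Multiplying each by 3 gives whole numbers: C 5.01, H 4.00, O 3.00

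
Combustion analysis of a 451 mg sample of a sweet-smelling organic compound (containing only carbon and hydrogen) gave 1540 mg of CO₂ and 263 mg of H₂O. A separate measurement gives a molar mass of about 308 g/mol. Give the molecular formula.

C24H20

mol C = 1.54 g CO₂ ÷ 44.009 g/mol = 0.03499 mol
mol H = 2 × 0.263 g H₂O ÷ 18.015 g/mol = 0.02920 mol
Divide by the smallest (0.02920 mol): C 1.198, H 1.000
Multiplying each by 5 gives whole numbers: C 5.99, H 5.00
Empirical formula: C6H5
Empirical-formula mass = 77.11 g/mol; 308 ÷ 77.11 ≈ 4, so the molecular formula is C24H20.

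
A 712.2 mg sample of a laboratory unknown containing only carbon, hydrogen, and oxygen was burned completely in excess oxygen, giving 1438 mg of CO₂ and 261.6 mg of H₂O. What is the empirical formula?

C9H8O5

mol C = 1.438 g CO₂ ÷ 44.009 g/mol = 0.032675 mol
mol H = 2 × 0.2616 g H₂O ÷ 18.015 g/mol = 0.029042 mol
mass O = 0.7122 − (0.39246 + 0.029275) = 0.29046 g → mol O = 0.29046 ÷ 15.999 = 0.018155 mol
Divide by the smallest (0.018155 mol): C 1.800, H 1.600, O 1.000
Multiplying each by 5 gives whole numbers: C 9.00, H 8.00, O 5.00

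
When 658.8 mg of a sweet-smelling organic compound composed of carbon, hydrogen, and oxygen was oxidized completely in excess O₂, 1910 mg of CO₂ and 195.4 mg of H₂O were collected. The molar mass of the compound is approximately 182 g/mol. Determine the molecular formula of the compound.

mol C = 1.910 g CO₂ ÷ 44.009 g/mol = 0.043400 mol
mol H = 2 × 0.1954 g H₂O ÷ 18.015 g/mol = 0.021693 mol
mass O = 0.6588 − (0.52128 + 0.021867) = 0.11565 g → mol O = 0.11565 ÷ 15.999 = 0.0072288 mol
Divide by the smallest (0.0072288 mol): C 6.004, H 3.001, O 1.000
Empirical formula: C6H3O
Empirical-formula mass = 91.09 g/mol; 182 ÷ 91.09 ≈ 2, so the molecular formula is C12H6O2.

C12H6O2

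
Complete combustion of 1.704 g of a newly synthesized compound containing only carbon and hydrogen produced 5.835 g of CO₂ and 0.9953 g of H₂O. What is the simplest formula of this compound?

mol C = 5.835 g CO₂ ÷ 44.009 g/mol = 0.13259 mol
mol H = 2 × 0.9953 g H₂O ÷ 18.015 g/mol = 0.11050 mol
Divide by the smallest (0.11050 mol): C 1.200, H 1.000
Multiplying each by 5 gives whole numbers: C 6.00, H 5.00

C6H5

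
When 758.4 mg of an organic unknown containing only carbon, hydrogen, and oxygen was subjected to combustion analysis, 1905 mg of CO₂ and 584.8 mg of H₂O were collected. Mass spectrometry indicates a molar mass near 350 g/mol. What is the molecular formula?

C20H30O5

mol C = 1.905 g CO₂ ÷ 44.009 g/mol = 0.043287 mol
mol H = 2 × 0.5848 g H₂O ÷ 18.015 g/mol = 0.064924 mol
mass O = 0.7584 − (0.51992 + 0.065443) = 0.17304 g → mol O = 0.17304 ÷ 15.999 = 0.010816 mol
Divide by the smallest (0.010816 mol): C 4.002, H 6.003, O 1.000
Empirical formula: C4H6O
Empirical-formula mass = 70.09 g/mol; 350 ÷ 70.09 ≈ 5, so the molecular formula is C20H30O5.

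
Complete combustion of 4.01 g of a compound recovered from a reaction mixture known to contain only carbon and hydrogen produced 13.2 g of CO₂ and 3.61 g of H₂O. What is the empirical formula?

C3H4

mol C = 13.2 g CO₂ ÷ 44.009 g/mol = 0.2999 mol
mol H = 2 × 3.61 g H₂O ÷ 18.015 g/mol = 0.4008 mol
Divide by the smallest (0.2999 mol): C 1.000, H 1.336
Multiplying each by 3 gives whole numbers: C 3.00, H 4.01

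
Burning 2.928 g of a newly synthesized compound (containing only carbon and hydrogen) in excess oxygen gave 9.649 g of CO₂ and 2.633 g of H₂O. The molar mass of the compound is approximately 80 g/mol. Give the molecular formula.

C6H8

mol C = 9.649 g CO₂ ÷ 44.009 g/mol = 0.21925 mol
mol H = 2 × 2.633 g H₂O ÷ 18.015 g/mol = 0.29231 mol
Divide by the smallest (0.21925 mol): C 1.000, H 1.333
Multiplying each by 3 gives whole numbers: C 3.00, H 4.00
Empirical formula: C3H4
Empirical-formula mass = 40.06 g/mol; 80 ÷ 40.06 ≈ 2, so the molecular formula is C6H8.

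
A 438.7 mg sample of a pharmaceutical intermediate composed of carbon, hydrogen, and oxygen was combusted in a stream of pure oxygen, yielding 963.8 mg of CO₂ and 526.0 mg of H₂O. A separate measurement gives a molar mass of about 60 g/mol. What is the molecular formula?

mol C = 0.9638 g CO₂ ÷ 44.009 g/mol = 0.021900 mol
mol H = 2 × 0.5260 g H₂O ÷ 18.015 g/mol = 0.058396 mol
mass O = 0.4387 − (0.26304 + 0.058863) = 0.11680 g → mol O = 0.11680 ÷ 15.999 = 0.0073002 mol
Divide by the smallest (0.0073002 mol): C 3.000, H 7.999, O 1.000
Empirical formula: C3H8O
Empirical-formula mass = 60.10 g/mol; 60 ÷ 60.10 ≈ 1, so the molecular formula is C3H8O.

C3H8O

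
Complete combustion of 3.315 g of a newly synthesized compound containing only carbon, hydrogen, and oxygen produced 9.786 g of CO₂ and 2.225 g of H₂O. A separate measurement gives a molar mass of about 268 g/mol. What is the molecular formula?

mol C = 9.786 g CO₂ ÷ 44.009 g/mol = 0.22236 mol
mol H = 2 × 2.225 g H₂O ÷ 18.015 g/mol = 0.24702 mol
mass O = 3.315 − (2.6708 + 0.24899) = 0.39520 g → mol O = 0.39520 ÷ 15.999 = 0.024701 mol
Divide by the smallest (0.024701 mol): C 9.002, H 10.000, O 1.000
Empirical formula: C9H10O
Empirical-formula mass = 134.18 g/mol; 268 ÷ 134.18 ≈ 2, so the molecular formula is C18H20O2.

C18H20O2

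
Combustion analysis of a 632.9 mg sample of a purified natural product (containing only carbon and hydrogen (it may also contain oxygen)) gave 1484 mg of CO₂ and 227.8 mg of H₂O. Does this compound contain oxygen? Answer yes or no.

yes

mol C = 1.484 g CO₂ ÷ 44.009 g/mol = 0.033720 mol
mol H = 2 × 0.2278 g H₂O ÷ 18.015 g/mol = 0.025290 mol
C and H account for only 0.43051 g of the 0.6329 g sample; the remaining 0.20239 g must be oxygen.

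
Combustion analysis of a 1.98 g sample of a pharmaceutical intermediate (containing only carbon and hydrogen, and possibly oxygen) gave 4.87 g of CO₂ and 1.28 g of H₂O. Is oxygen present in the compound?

yes

mol C = 4.87 g CO₂ ÷ 44.009 g/mol = 0.1107 mol
mol H = 2 × 1.28 g H₂O ÷ 18.015 g/mol = 0.1421 mol
C and H account for only 1.472 g of the 1.98 g sample; the remaining 0.5076 g must be oxygen.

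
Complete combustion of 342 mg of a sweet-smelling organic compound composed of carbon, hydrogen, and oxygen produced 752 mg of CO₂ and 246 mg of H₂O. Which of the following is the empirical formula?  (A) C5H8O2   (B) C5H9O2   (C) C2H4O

mol C = 0.752 g CO₂ ÷ 44.009 g/mol = 0.01709 mol
mol H = 2 × 0.246 g H₂O ÷ 18.015 g/mol = 0.02731 mol
mass O = 0.342 − (0.2052 + 0.02753) = 0.1092 g → mol O = 0.1092 ÷ 15.999 = 0.006828 mol
Divide by the smallest (0.006828 mol): C 2.503, H 4.000, O 1.000
Multiplying each by 2 gives whole numbers: C 5.01, H 8.00, O 2.00

(A) C5H8O2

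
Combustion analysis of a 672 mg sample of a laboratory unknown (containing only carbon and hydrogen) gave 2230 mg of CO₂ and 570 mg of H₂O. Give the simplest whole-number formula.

mol C = 2.23 g CO₂ ÷ 44.009 g/mol = 0.05067 mol
mol H = 2 × 0.570 g H₂O ÷ 18.015 g/mol = 0.06328 mol
Divide by the smallest (0.05067 mol): C 1.000, H 1.249
Multiplying each by 4 gives whole numbers: C 4.00, H 5.00

C4H5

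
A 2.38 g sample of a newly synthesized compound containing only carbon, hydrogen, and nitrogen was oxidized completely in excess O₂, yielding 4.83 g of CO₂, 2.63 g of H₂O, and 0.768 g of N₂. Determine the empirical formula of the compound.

mol C = 4.83 g CO₂ ÷ 44.009 g/mol = 0.1098 mol
mol H = 2 × 2.63 g H₂O ÷ 18.015 g/mol = 0.2920 mol
mol N = 2 × 0.768 g N₂ ÷ 28.014 g/mol = 0.05483 mol
Divide by the smallest (0.05483 mol): C 2.002, H 5.325, N 1.000
Multiplying each by 3 gives whole numbers: C 6.00, H 15.98, N 3.00

C6H16N3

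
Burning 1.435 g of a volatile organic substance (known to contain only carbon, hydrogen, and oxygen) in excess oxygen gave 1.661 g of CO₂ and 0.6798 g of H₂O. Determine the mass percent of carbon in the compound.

mol C = 1.661 g CO₂ ÷ 44.009 g/mol = 0.037742 mol
mol H = 2 × 0.6798 g H₂O ÷ 18.015 g/mol = 0.075470 mol
mass O = 1.435 − (0.45332 + 0.076074) = 0.90560 g → mol O = 0.90560 ÷ 15.999 = 0.056604 mol
mass % C = 0.45332 g ÷ 1.435 g × 100%

31.59%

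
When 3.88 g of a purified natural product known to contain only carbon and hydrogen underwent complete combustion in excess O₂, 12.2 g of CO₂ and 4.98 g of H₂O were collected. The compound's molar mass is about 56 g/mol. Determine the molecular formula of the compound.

mol C = 12.2 g CO₂ ÷ 44.009 g/mol = 0.2772 mol
mol H = 2 × 4.98 g H₂O ÷ 18.015 g/mol = 0.5529 mol
Divide by the smallest (0.2772 mol): C 1.000, H 1.994
Empirical formula: CH2
Empirical-formula mass = 14.03 g/mol; 56 ÷ 14.03 ≈ 4, so the molecular formula is C4H8.

C4H8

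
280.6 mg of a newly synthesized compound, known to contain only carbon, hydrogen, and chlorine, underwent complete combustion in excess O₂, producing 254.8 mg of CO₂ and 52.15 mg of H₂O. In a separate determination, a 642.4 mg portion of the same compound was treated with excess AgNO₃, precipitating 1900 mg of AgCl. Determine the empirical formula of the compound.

mol C = 0.2548 g CO₂ ÷ 44.009 g/mol = 0.0057897 mol
mol H = 2 × 0.05215 g H₂O ÷ 18.015 g/mol = 0.0057896 mol
From the AgCl data: mol Cl per gram of compound = (1.900 ÷ 143.318) ÷ 0.6424 = 0.020637 mol/g, so in the 0.2806 g combustion sample mol Cl = 0.0057908 mol
Divide by the smallest (0.0057896 mol): C 1.000, H 1.000, Cl 1.000

CHCl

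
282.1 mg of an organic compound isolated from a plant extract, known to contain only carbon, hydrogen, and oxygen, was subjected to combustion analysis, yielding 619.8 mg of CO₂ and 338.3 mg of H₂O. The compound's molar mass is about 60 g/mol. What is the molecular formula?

C3H8O

mol C = 0.6198 g CO₂ ÷ 44.009 g/mol = 0.014083 mol
mol H = 2 × 0.3383 g H₂O ÷ 18.015 g/mol = 0.037558 mol
mass O = 0.2821 − (0.16916 + 0.037858) = 0.075085 g → mol O = 0.075085 ÷ 15.999 = 0.0046931 mol
Divide by the smallest (0.0046931 mol): C 3.001, H 8.003, O 1.000
Empirical formula: C3H8O
Empirical-formula mass = 60.10 g/mol; 60 ÷ 60.10 ≈ 1, so the molecular formula is C3H8O.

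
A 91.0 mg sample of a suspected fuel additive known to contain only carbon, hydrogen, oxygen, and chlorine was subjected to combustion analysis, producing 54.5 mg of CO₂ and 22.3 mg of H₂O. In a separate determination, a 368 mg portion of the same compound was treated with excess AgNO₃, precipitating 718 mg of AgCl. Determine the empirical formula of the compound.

mol C = 0.0545 g CO₂ ÷ 44.009 g/mol = 0.001238 mol
mol H = 2 × 0.0223 g H₂O ÷ 18.015 g/mol = 0.002476 mol
From the AgCl data: mol Cl per gram of compound = (0.718 ÷ 143.318) ÷ 0.368 = 0.01361 mol/g, so in the 0.0910 g combustion sample mol Cl = 0.001239 mol
mass O = 0.0910 − (0.01487 + 0.002496 + 0.04392) = 0.02971 g → mol O = 0.02971 ÷ 15.999 = 0.001857 mol
Divide by the smallest (0.001238 mol): C 1.000, H 1.999, Cl 1.000, O 1.500
Multiplying each by 2 gives whole numbers: C 2.00, H 4.00, Cl 2.00, O 3.00

C2H4Cl2O3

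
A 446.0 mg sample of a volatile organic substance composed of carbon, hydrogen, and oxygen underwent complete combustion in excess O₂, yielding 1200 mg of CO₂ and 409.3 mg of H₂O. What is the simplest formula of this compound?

C6H10O

mol C = 1.200 g CO₂ ÷ 44.009 g/mol = 0.027267 mol
mol H = 2 × 0.4093 g H₂O ÷ 18.015 g/mol = 0.045440 mol
mass O = 0.4460 − (0.32751 + 0.045803) = 0.072691 g → mol O = 0.072691 ÷ 15.999 = 0.0045435 mol
Divide by the smallest (0.0045435 mol): C 6.001, H 10.001, O 1.000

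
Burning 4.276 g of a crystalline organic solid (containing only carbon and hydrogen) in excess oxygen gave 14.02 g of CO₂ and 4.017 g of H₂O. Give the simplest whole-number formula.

C5H7

mol C = 14.02 g CO₂ ÷ 44.009 g/mol = 0.31857 mol
mol H = 2 × 4.017 g H₂O ÷ 18.015 g/mol = 0.44596 mol
Divide by the smallest (0.31857 mol): C 1.000, H 1.400
Multiplying each by 5 gives whole numbers: C 5.00, H 7.00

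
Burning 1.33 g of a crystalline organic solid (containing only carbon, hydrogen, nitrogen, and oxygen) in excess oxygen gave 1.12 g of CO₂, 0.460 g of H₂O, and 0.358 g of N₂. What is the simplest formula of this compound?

C2H4N2O3

mol C = 1.12 g CO₂ ÷ 44.009 g/mol = 0.02545 mol
mol H = 2 × 0.460 g H₂O ÷ 18.015 g/mol = 0.05107 mol
mol N = 2 × 0.358 g N₂ ÷ 28.014 g/mol = 0.02556 mol
mass O = 1.33 − (0.3057 + 0.05148 + 0.3580) = 0.6149 g → mol O = 0.6149 ÷ 15.999 = 0.03843 mol
Divide by the smallest (0.02545 mol): C 1.000, H 2.007, N 1.004, O 1.510
Multiplying each by 2 gives whole numbers: C 2.00, H 4.01, N 2.01, O 3.02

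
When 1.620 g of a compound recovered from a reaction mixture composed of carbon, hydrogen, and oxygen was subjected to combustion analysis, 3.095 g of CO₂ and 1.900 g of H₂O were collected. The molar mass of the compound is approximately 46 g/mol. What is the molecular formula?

C2H6O

mol C = 3.095 g CO₂ ÷ 44.009 g/mol = 0.070327 mol
mol H = 2 × 1.900 g H₂O ÷ 18.015 g/mol = 0.21094 mol
mass O = 1.620 − (0.84469 + 0.21262) = 0.56269 g → mol O = 0.56269 ÷ 15.999 = 0.035170 mol
Divide by the smallest (0.035170 mol): C 2.000, H 5.998, O 1.000
Empirical formula: C2H6O
Empirical-formula mass = 46.07 g/mol; 46 ÷ 46.07 ≈ 1, so the molecular formula is C2H6O.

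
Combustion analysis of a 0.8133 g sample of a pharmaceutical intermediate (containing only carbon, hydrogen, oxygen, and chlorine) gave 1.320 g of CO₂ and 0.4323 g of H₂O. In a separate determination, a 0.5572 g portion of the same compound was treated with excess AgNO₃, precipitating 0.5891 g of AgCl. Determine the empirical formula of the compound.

mol C = 1.320 g CO₂ ÷ 44.009 g/mol = 0.029994 mol
mol H = 2 × 0.4323 g H₂O ÷ 18.015 g/mol = 0.047993 mol
From the AgCl data: mol Cl per gram of compound = (0.5891 ÷ 143.318) ÷ 0.5572 = 0.0073770 mol/g, so in the 0.8133 g combustion sample mol Cl = 0.0059997 mol
mass O = 0.8133 − (0.36026 + 0.048377 + 0.21269) = 0.19198 g → mol O = 0.19198 ÷ 15.999 = 0.011999 mol
Divide by the smallest (0.0059997 mol): C 4.999, H 7.999, Cl 1.000, O 2.000

C5H8ClO2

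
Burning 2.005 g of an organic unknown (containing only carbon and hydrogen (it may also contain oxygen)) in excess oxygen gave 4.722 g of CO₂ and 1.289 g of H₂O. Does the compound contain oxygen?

yes

mol C = 4.722 g CO₂ ÷ 44.009 g/mol = 0.10730 mol
mol H = 2 × 1.289 g H₂O ÷ 18.015 g/mol = 0.14310 mol
C and H account for only 1.4330 g of the 2.005 g sample; the remaining 0.57202 g must be oxygen.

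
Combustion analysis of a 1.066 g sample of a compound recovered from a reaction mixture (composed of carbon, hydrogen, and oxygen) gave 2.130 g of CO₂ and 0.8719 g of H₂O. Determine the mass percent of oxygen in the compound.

mol C = 2.130 g CO₂ ÷ 44.009 g/mol = 0.048399 mol
mol H = 2 × 0.8719 g H₂O ÷ 18.015 g/mol = 0.096797 mol
mass O = 1.066 − (0.58132 + 0.097571) = 0.38711 g → mol O = 0.38711 ÷ 15.999 = 0.024196 mol
mass % O = 0.38711 g ÷ 1.066 g × 100%

36.31%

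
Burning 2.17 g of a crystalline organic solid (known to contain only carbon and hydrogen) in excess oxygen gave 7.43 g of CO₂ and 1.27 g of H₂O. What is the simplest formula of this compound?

mol C = 7.43 g CO₂ ÷ 44.009 g/mol = 0.1688 mol
mol H = 2 × 1.27 g H₂O ÷ 18.015 g/mol = 0.1410 mol
Divide by the smallest (0.1410 mol): C 1.197, H 1.000
Multiplying each by 5 gives whole numbers: C 5.99, H 5.00

C6H5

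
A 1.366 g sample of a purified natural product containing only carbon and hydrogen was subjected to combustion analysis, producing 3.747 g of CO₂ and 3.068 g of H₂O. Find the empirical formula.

CH4

mol C = 3.747 g CO₂ ÷ 44.009 g/mol = 0.085142 mol
mol H = 2 × 3.068 g H₂O ÷ 18.015 g/mol = 0.34061 mol
Divide by the smallest (0.085142 mol): C 1.000, H 4.000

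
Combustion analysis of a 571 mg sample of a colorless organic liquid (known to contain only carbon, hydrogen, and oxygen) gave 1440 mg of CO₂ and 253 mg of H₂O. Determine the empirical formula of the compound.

mol C = 1.44 g CO₂ ÷ 44.009 g/mol = 0.03272 mol
mol H = 2 × 0.253 g H₂O ÷ 18.015 g/mol = 0.02809 mol
mass O = 0.571 − (0.3930 + 0.02831) = 0.1497 g → mol O = 0.1497 ÷ 15.999 = 0.009356 mol
Divide by the smallest (0.009356 mol): C 3.497, H 3.002, O 1.000
Multiplying each by 2 gives whole numbers: C 6.99, H 6.00, O 2.00

C7H6O2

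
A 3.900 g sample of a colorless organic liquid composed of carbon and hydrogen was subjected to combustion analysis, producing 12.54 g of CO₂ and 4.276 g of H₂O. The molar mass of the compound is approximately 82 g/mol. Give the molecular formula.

C6H10

mol C = 12.54 g CO₂ ÷ 44.009 g/mol = 0.28494 mol
mol H = 2 × 4.276 g H₂O ÷ 18.015 g/mol = 0.47472 mol
Divide by the smallest (0.28494 mol): C 1.000, H 1.666
Multiplying each by 3 gives whole numbers: C 3.00, H 5.00
Empirical formula: C3H5
Empirical-formula mass = 41.07 g/mol; 82 ÷ 41.07 ≈ 2, so the molecular formula is C6H10.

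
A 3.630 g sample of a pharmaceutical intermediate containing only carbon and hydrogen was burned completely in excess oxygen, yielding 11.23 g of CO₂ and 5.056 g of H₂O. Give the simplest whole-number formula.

mol C = 11.23 g CO₂ ÷ 44.009 g/mol = 0.25518 mol
mol H = 2 × 5.056 g H₂O ÷ 18.015 g/mol = 0.56131 mol
Divide by the smallest (0.25518 mol): C 1.000, H 2.200
Multiplying each by 5 gives whole numbers: C 5.00, H 11.00

C5H11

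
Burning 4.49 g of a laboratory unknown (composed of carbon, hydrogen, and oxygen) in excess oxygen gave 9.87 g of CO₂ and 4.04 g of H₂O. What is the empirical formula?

C8H16O3

mol C = 9.87 g CO₂ ÷ 44.009 g/mol = 0.2243 mol
mol H = 2 × 4.04 g H₂O ÷ 18.015 g/mol = 0.4485 mol
mass O = 4.49 − (2.694 + 0.4521) = 1.344 g → mol O = 1.344 ÷ 15.999 = 0.08402 mol
Divide by the smallest (0.08402 mol): C 2.669, H 5.338, O 1.000
Multiplying each by 3 gives whole numbers: C 8.01, H 16.02, O 3.00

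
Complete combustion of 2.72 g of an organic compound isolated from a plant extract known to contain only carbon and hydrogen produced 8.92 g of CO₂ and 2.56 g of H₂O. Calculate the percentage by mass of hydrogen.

mol C = 8.92 g CO₂ ÷ 44.009 g/mol = 0.2027 mol
mol H = 2 × 2.56 g H₂O ÷ 18.015 g/mol = 0.2842 mol
mass % H = 0.2865 g ÷ 2.72 g × 100%

10.5%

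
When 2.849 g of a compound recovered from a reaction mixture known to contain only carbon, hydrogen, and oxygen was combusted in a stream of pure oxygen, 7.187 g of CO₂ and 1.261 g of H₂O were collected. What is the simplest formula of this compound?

mol C = 7.187 g CO₂ ÷ 44.009 g/mol = 0.16331 mol
mol H = 2 × 1.261 g H₂O ÷ 18.015 g/mol = 0.13999 mol
mass O = 2.849 − (1.9615 + 0.14111) = 0.74640 g → mol O = 0.74640 ÷ 15.999 = 0.046653 mol
Divide by the smallest (0.046653 mol): C 3.500, H 3.001, O 1.000
Multiplying each by 2 gives whole numbers: C 7.00, H 6.00, O 2.00

C7H6O2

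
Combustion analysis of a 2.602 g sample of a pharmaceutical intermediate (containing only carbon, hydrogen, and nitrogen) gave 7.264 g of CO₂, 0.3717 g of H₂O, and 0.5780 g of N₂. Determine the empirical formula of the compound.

mol C = 7.264 g CO₂ ÷ 44.009 g/mol = 0.16506 mol
mol H = 2 × 0.3717 g H₂O ÷ 18.015 g/mol = 0.041266 mol
mol N = 2 × 0.5780 g N₂ ÷ 28.014 g/mol = 0.041265 mol
Divide by the smallest (0.041265 mol): C 4.000, H 1.000, N 1.000

C4HN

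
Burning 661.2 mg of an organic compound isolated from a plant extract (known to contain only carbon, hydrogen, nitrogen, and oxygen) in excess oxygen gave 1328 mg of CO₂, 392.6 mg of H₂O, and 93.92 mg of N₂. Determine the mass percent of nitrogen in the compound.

mol C = 1.328 g CO₂ ÷ 44.009 g/mol = 0.030176 mol
mol H = 2 × 0.3926 g H₂O ÷ 18.015 g/mol = 0.043586 mol
mol N = 2 × 0.09392 g N₂ ÷ 28.014 g/mol = 0.0067052 mol
mass O = 0.6612 − (0.36244 + 0.043935 + 0.093920) = 0.16091 g → mol O = 0.16091 ÷ 15.999 = 0.010057 mol
mass % N = 0.093920 g ÷ 0.6612 g × 100%

14.20%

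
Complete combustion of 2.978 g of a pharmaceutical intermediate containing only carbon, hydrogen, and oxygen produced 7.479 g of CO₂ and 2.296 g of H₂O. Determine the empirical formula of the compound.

C4H6O

mol C = 7.479 g CO₂ ÷ 44.009 g/mol = 0.16994 mol
mol H = 2 × 2.296 g H₂O ÷ 18.015 g/mol = 0.25490 mol
mass O = 2.978 − (2.0412 + 0.25694) = 0.67988 g → mol O = 0.67988 ÷ 15.999 = 0.042495 mol
Divide by the smallest (0.042495 mol): C 3.999, H 5.998, O 1.000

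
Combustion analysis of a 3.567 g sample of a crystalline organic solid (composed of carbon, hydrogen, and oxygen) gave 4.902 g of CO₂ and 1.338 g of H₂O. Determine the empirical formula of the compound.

C6H8O7

mol C = 4.902 g CO₂ ÷ 44.009 g/mol = 0.11139 mol
mol H = 2 × 1.338 g H₂O ÷ 18.015 g/mol = 0.14854 mol
mass O = 3.567 − (1.3379 + 0.14973) = 2.0794 g → mol O = 2.0794 ÷ 15.999 = 0.12997 mol
Divide by the smallest (0.11139 mol): C 1.000, H 1.334, O 1.167
Multiplying each by 6 gives whole numbers: C 6.00, H 8.00, O 7.00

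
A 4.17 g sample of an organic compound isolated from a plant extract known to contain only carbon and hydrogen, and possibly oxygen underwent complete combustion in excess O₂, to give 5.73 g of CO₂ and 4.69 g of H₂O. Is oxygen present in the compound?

yes

mol C = 5.73 g CO₂ ÷ 44.009 g/mol = 0.1302 mol
mol H = 2 × 4.69 g H₂O ÷ 18.015 g/mol = 0.5207 mol
C and H account for only 2.089 g of the 4.17 g sample; the remaining 2.081 g must be oxygen.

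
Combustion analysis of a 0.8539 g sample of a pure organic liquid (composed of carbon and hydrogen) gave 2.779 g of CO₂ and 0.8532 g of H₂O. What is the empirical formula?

mol C = 2.779 g CO₂ ÷ 44.009 g/mol = 0.063146 mol
mol H = 2 × 0.8532 g H₂O ÷ 18.015 g/mol = 0.094721 mol
Divide by the smallest (0.063146 mol): C 1.000, H 1.500
Multiplying each by 2 gives whole numbers: C 2.00, H 3.00

C2H3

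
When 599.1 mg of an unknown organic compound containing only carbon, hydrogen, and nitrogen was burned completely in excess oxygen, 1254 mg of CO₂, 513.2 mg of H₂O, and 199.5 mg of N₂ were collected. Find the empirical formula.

C2H4N

mol C = 1.254 g CO₂ ÷ 44.009 g/mol = 0.028494 mol
mol H = 2 × 0.5132 g H₂O ÷ 18.015 g/mol = 0.056975 mol
mol N = 2 × 0.1995 g N₂ ÷ 28.014 g/mol = 0.014243 mol
Divide by the smallest (0.014243 mol): C 2.001, H 4.000, N 1.000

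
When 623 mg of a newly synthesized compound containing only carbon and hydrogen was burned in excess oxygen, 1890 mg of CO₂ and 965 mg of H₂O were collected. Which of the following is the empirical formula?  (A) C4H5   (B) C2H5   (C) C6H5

(B) C2H5

mol C = 1.89 g CO₂ ÷ 44.009 g/mol = 0.04295 mol
mol H = 2 × 0.965 g H₂O ÷ 18.015 g/mol = 0.1071 mol
Divide by the smallest (0.04295 mol): C 1.000, H 2.495
Multiplying each by 2 gives whole numbers: C 2.00, H 4.99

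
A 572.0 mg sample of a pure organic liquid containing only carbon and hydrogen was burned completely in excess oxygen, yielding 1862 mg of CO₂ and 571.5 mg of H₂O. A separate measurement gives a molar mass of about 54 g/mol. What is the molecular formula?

C4H6

mol C = 1.862 g CO₂ ÷ 44.009 g/mol = 0.042310 mol
mol H = 2 × 0.5715 g H₂O ÷ 18.015 g/mol = 0.063447 mol
Divide by the smallest (0.042310 mol): C 1.000, H 1.500
Multiplying each by 2 gives whole numbers: C 2.00, H 3.00
Empirical formula: C2H3
Empirical-formula mass = 27.05 g/mol; 54 ÷ 27.05 ≈ 2, so the molecular formula is C4H6.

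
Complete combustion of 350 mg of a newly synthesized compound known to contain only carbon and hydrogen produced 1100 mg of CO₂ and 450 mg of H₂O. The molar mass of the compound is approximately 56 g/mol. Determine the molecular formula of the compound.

C4H8

mol C = 1.10 g CO₂ ÷ 44.009 g/mol = 0.02499 mol
mol H = 2 × 0.450 g H₂O ÷ 18.015 g/mol = 0.04996 mol
Divide by the smallest (0.02499 mol): C 1.000, H 1.999
Empirical formula: CH2
Empirical-formula mass = 14.03 g/mol; 56 ÷ 14.03 ≈ 4, so the molecular formula is C4H8.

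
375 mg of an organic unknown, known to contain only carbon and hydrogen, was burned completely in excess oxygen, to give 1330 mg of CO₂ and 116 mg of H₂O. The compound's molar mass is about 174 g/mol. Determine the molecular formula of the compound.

mol C = 1.33 g CO₂ ÷ 44.009 g/mol = 0.03022 mol
mol H = 2 × 0.116 g H₂O ÷ 18.015 g/mol = 0.01288 mol
Divide by the smallest (0.01288 mol): C 2.347, H 1.000
Multiplying each by 3 gives whole numbers: C 7.04, H 3.00
Empirical formula: C7H3
Empirical-formula mass = 87.10 g/mol; 174 ÷ 87.10 ≈ 2, so the molecular formula is C14H6.

C14H6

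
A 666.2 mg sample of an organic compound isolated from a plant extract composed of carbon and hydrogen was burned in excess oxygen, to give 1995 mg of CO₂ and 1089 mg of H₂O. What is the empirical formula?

C3H8

mol C = 1.995 g CO₂ ÷ 44.009 g/mol = 0.045332 mol
mol H = 2 × 1.089 g H₂O ÷ 18.015 g/mol = 0.12090 mol
Divide by the smallest (0.045332 mol): C 1.000, H 2.667
Multiplying each by 3 gives whole numbers: C 3.00, H 8.00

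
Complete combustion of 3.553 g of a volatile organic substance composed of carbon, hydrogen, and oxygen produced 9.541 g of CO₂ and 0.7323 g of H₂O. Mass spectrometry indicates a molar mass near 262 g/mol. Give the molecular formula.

C16H6O4

mol C = 9.541 g CO₂ ÷ 44.009 g/mol = 0.21680 mol
mol H = 2 × 0.7323 g H₂O ÷ 18.015 g/mol = 0.081299 mol
mass O = 3.553 − (2.6039 + 0.081949) = 0.86711 g → mol O = 0.86711 ÷ 15.999 = 0.054198 mol
Divide by the smallest (0.054198 mol): C 4.000, H 1.500, O 1.000
Multiplying each by 2 gives whole numbers: C 8.00, H 3.00, O 2.00
Empirical formula: C8H3O2
Empirical-formula mass = 131.11 g/mol; 262 ÷ 131.11 ≈ 2, so the molecular formula is C16H6O4.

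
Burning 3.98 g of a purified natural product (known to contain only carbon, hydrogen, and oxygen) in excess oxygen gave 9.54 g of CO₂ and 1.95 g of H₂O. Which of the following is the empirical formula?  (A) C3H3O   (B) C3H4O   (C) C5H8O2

(A) C3H3O

mol C = 9.54 g CO₂ ÷ 44.009 g/mol = 0.2168 mol
mol H = 2 × 1.95 g H₂O ÷ 18.015 g/mol = 0.2165 mol
mass O = 3.98 − (2.604 + 0.2182) = 1.158 g → mol O = 1.158 ÷ 15.999 = 0.07239 mol
Divide by the smallest (0.07239 mol): C 2.995, H 2.991, O 1.000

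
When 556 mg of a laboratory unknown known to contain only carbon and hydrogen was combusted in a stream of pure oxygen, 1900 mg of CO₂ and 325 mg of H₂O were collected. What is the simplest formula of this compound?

mol C = 1.90 g CO₂ ÷ 44.009 g/mol = 0.04317 mol
mol H = 2 × 0.325 g H₂O ÷ 18.015 g/mol = 0.03608 mol
Divide by the smallest (0.03608 mol): C 1.197, H 1.000
Multiplying each by 5 gives whole numbers: C 5.98, H 5.00

C6H5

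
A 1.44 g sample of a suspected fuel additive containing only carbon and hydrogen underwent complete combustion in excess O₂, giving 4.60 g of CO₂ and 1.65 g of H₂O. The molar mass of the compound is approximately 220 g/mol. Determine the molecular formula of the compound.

C16H28

mol C = 4.60 g CO₂ ÷ 44.009 g/mol = 0.1045 mol
mol H = 2 × 1.65 g H₂O ÷ 18.015 g/mol = 0.1832 mol
Divide by the smallest (0.1045 mol): C 1.000, H 1.753
Multiplying each by 4 gives whole numbers: C 4.00, H 7.01
Empirical formula: C4H7
Empirical-formula mass = 55.10 g/mol; 220 ÷ 55.10 ≈ 4, so the molecular formula is C16H28.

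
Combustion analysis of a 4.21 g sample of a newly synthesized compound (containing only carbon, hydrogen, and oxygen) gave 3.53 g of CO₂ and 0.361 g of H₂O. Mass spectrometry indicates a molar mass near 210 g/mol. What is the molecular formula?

C4H2O10

mol C = 3.53 g CO₂ ÷ 44.009 g/mol = 0.08021 mol
mol H = 2 × 0.361 g H₂O ÷ 18.015 g/mol = 0.04008 mol
mass O = 4.21 − (0.9634 + 0.04040) = 3.206 g → mol O = 3.206 ÷ 15.999 = 0.2004 mol
Divide by the smallest (0.04008 mol): C 2.001, H 1.000, O 5.000
Empirical formula: C2HO5
Empirical-formula mass = 105.03 g/mol; 210 ÷ 105.03 ≈ 2, so the molecular formula is C4H2O10.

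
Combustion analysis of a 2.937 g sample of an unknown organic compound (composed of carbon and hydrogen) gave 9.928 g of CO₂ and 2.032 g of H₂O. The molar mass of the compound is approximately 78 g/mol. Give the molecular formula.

C6H6

mol C = 9.928 g CO₂ ÷ 44.009 g/mol = 0.22559 mol
mol H = 2 × 2.032 g H₂O ÷ 18.015 g/mol = 0.22559 mol
Divide by the smallest (0.22559 mol): C 1.000, H 1.000
Empirical formula: CH
Empirical-formula mass = 13.02 g/mol; 78 ÷ 13.02 ≈ 6, so the molecular formula is C6H6.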